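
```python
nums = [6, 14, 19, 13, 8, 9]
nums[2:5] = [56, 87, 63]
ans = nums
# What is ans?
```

nums starts as [6, 14, 19, 13, 8, 9] (length 6). The slice nums[2:5] covers indices [2, 3, 4] with values [19, 13, 8]. Replacing that slice with [56, 87, 63] (same length) produces [6, 14, 56, 87, 63, 9].

[6, 14, 56, 87, 63, 9]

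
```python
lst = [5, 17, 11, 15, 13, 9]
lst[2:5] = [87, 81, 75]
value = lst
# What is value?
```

lst starts as [5, 17, 11, 15, 13, 9] (length 6). The slice lst[2:5] covers indices [2, 3, 4] with values [11, 15, 13]. Replacing that slice with [87, 81, 75] (same length) produces [5, 17, 87, 81, 75, 9].

[5, 17, 87, 81, 75, 9]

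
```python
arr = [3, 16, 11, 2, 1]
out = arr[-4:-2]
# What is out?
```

arr has length 5. The slice arr[-4:-2] selects indices [1, 2] (1->16, 2->11), giving [16, 11].

[16, 11]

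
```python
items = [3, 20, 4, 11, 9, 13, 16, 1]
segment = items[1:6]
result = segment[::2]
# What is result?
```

items has length 8. The slice items[1:6] selects indices [1, 2, 3, 4, 5] (1->20, 2->4, 3->11, 4->9, 5->13), giving [20, 4, 11, 9, 13]. So segment = [20, 4, 11, 9, 13]. segment has length 5. The slice segment[::2] selects indices [0, 2, 4] (0->20, 2->11, 4->13), giving [20, 11, 13].

[20, 11, 13]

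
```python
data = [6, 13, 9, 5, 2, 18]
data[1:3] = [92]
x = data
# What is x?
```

data starts as [6, 13, 9, 5, 2, 18] (length 6). The slice data[1:3] covers indices [1, 2] with values [13, 9]. Replacing that slice with [92] (different length) produces [6, 92, 5, 2, 18].

[6, 92, 5, 2, 18]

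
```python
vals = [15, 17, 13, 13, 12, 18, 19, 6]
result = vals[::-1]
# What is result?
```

vals has length 8. The slice vals[::-1] selects indices [7, 6, 5, 4, 3, 2, 1, 0] (7->6, 6->19, 5->18, 4->12, 3->13, 2->13, 1->17, 0->15), giving [6, 19, 18, 12, 13, 13, 17, 15].

[6, 19, 18, 12, 13, 13, 17, 15]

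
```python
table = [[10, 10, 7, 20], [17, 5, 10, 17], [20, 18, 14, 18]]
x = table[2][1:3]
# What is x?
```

table[2] = [20, 18, 14, 18]. table[2] has length 4. The slice table[2][1:3] selects indices [1, 2] (1->18, 2->14), giving [18, 14].

[18, 14]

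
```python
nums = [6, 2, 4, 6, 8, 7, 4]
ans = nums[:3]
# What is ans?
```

nums has length 7. The slice nums[:3] selects indices [0, 1, 2] (0->6, 1->2, 2->4), giving [6, 2, 4].

[6, 2, 4]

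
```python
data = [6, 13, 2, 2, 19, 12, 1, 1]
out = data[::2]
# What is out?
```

data has length 8. The slice data[::2] selects indices [0, 2, 4, 6] (0->6, 2->2, 4->19, 6->1), giving [6, 2, 19, 1].

[6, 2, 19, 1]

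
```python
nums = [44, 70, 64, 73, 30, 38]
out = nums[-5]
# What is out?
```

nums has length 6. Negative index -5 maps to positive index 6 + (-5) = 1. nums[1] = 70.

70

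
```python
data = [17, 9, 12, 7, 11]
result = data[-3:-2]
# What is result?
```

data has length 5. The slice data[-3:-2] selects indices [2] (2->12), giving [12].

[12]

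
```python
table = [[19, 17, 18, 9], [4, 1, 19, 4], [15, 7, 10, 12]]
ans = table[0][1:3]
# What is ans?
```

table[0] = [19, 17, 18, 9]. table[0] has length 4. The slice table[0][1:3] selects indices [1, 2] (1->17, 2->18), giving [17, 18].

[17, 18]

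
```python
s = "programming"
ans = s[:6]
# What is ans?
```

s has length 11. The slice s[:6] selects indices [0, 1, 2, 3, 4, 5] (0->'p', 1->'r', 2->'o', 3->'g', 4->'r', 5->'a'), giving 'progra'.

'progra'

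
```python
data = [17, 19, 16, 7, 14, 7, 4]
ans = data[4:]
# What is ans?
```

data has length 7. The slice data[4:] selects indices [4, 5, 6] (4->14, 5->7, 6->4), giving [14, 7, 4].

[14, 7, 4]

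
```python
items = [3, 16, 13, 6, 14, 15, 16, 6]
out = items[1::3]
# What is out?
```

items has length 8. The slice items[1::3] selects indices [1, 4, 7] (1->16, 4->14, 7->6), giving [16, 14, 6].

[16, 14, 6]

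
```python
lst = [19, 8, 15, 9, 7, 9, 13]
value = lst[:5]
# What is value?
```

lst has length 7. The slice lst[:5] selects indices [0, 1, 2, 3, 4] (0->19, 1->8, 2->15, 3->9, 4->7), giving [19, 8, 15, 9, 7].

[19, 8, 15, 9, 7]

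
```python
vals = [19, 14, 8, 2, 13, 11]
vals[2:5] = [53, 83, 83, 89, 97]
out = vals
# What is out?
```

vals starts as [19, 14, 8, 2, 13, 11] (length 6). The slice vals[2:5] covers indices [2, 3, 4] with values [8, 2, 13]. Replacing that slice with [53, 83, 83, 89, 97] (different length) produces [19, 14, 53, 83, 83, 89, 97, 11].

[19, 14, 53, 83, 83, 89, 97, 11]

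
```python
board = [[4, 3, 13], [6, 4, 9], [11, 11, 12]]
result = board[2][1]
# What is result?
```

board[2] = [11, 11, 12]. Taking column 1 of that row yields 11.

11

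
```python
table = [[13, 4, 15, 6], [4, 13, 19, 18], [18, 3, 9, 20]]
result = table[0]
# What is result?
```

table has 3 rows. Row 0 is [13, 4, 15, 6].

[13, 4, 15, 6]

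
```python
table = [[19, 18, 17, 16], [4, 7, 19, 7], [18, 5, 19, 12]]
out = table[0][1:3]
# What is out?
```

table[0] = [19, 18, 17, 16]. table[0] has length 4. The slice table[0][1:3] selects indices [1, 2] (1->18, 2->17), giving [18, 17].

[18, 17]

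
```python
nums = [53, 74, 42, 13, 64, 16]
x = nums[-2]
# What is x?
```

nums has length 6. Negative index -2 maps to positive index 6 + (-2) = 4. nums[4] = 64.

64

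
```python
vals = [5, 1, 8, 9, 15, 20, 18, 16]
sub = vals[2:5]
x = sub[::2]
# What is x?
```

vals has length 8. The slice vals[2:5] selects indices [2, 3, 4] (2->8, 3->9, 4->15), giving [8, 9, 15]. So sub = [8, 9, 15]. sub has length 3. The slice sub[::2] selects indices [0, 2] (0->8, 2->15), giving [8, 15].

[8, 15]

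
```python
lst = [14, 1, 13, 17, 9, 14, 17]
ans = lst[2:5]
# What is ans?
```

lst has length 7. The slice lst[2:5] selects indices [2, 3, 4] (2->13, 3->17, 4->9), giving [13, 17, 9].

[13, 17, 9]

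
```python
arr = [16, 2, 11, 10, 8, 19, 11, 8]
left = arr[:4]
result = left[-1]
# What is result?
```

arr has length 8. The slice arr[:4] selects indices [0, 1, 2, 3] (0->16, 1->2, 2->11, 3->10), giving [16, 2, 11, 10]. So left = [16, 2, 11, 10]. Then left[-1] = 10.

10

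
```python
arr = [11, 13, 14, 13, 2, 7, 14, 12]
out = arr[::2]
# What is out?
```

arr has length 8. The slice arr[::2] selects indices [0, 2, 4, 6] (0->11, 2->14, 4->2, 6->14), giving [11, 14, 2, 14].

[11, 14, 2, 14]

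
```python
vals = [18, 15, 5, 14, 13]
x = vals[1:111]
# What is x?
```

vals has length 5. The slice vals[1:111] selects indices [1, 2, 3, 4] (1->15, 2->5, 3->14, 4->13), giving [15, 5, 14, 13].

[15, 5, 14, 13]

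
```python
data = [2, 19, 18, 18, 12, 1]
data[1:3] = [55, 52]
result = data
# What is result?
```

data starts as [2, 19, 18, 18, 12, 1] (length 6). The slice data[1:3] covers indices [1, 2] with values [19, 18]. Replacing that slice with [55, 52] (same length) produces [2, 55, 52, 18, 12, 1].

[2, 55, 52, 18, 12, 1]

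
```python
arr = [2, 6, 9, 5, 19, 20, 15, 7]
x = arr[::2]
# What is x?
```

arr has length 8. The slice arr[::2] selects indices [0, 2, 4, 6] (0->2, 2->9, 4->19, 6->15), giving [2, 9, 19, 15].

[2, 9, 19, 15]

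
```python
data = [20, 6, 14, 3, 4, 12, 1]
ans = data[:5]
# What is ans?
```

data has length 7. The slice data[:5] selects indices [0, 1, 2, 3, 4] (0->20, 1->6, 2->14, 3->3, 4->4), giving [20, 6, 14, 3, 4].

[20, 6, 14, 3, 4]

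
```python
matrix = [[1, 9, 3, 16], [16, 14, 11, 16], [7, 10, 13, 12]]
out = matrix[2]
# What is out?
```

matrix has 3 rows. Row 2 is [7, 10, 13, 12].

[7, 10, 13, 12]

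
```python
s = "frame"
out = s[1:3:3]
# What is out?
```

s has length 5. The slice s[1:3:3] selects indices [1] (1->'r'), giving 'r'.

'r'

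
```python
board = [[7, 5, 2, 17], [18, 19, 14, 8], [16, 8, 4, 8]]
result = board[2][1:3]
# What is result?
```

board[2] = [16, 8, 4, 8]. board[2] has length 4. The slice board[2][1:3] selects indices [1, 2] (1->8, 2->4), giving [8, 4].

[8, 4]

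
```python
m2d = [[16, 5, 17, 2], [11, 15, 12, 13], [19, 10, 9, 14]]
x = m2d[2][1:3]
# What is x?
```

m2d[2] = [19, 10, 9, 14]. m2d[2] has length 4. The slice m2d[2][1:3] selects indices [1, 2] (1->10, 2->9), giving [10, 9].

[10, 9]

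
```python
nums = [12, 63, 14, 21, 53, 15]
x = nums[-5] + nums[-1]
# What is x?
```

nums has length 6. Negative index -5 maps to positive index 6 + (-5) = 1. nums[1] = 63.
nums has length 6. Negative index -1 maps to positive index 6 + (-1) = 5. nums[5] = 15.
Sum: 63 + 15 = 78.

78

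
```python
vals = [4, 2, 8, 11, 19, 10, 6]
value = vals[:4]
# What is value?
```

vals has length 7. The slice vals[:4] selects indices [0, 1, 2, 3] (0->4, 1->2, 2->8, 3->11), giving [4, 2, 8, 11].

[4, 2, 8, 11]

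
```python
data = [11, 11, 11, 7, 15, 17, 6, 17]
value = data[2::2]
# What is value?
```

data has length 8. The slice data[2::2] selects indices [2, 4, 6] (2->11, 4->15, 6->6), giving [11, 15, 6].

[11, 15, 6]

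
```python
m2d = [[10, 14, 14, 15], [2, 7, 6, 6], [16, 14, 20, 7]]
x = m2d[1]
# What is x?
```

m2d has 3 rows. Row 1 is [2, 7, 6, 6].

[2, 7, 6, 6]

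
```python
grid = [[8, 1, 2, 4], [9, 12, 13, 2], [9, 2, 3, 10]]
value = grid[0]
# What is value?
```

grid has 3 rows. Row 0 is [8, 1, 2, 4].

[8, 1, 2, 4]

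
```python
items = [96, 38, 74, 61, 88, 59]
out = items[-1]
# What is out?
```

items has length 6. Negative index -1 maps to positive index 6 + (-1) = 5. items[5] = 59.

59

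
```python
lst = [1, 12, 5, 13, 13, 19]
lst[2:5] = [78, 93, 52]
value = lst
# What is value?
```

lst starts as [1, 12, 5, 13, 13, 19] (length 6). The slice lst[2:5] covers indices [2, 3, 4] with values [5, 13, 13]. Replacing that slice with [78, 93, 52] (same length) produces [1, 12, 78, 93, 52, 19].

[1, 12, 78, 93, 52, 19]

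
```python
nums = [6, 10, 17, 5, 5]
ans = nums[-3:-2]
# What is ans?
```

nums has length 5. The slice nums[-3:-2] selects indices [2] (2->17), giving [17].

[17]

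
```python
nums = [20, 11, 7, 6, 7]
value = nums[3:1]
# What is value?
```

nums has length 5. The slice nums[3:1] resolves to an empty index range, so the result is [].

[]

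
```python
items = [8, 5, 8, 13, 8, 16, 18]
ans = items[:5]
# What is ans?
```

items has length 7. The slice items[:5] selects indices [0, 1, 2, 3, 4] (0->8, 1->5, 2->8, 3->13, 4->8), giving [8, 5, 8, 13, 8].

[8, 5, 8, 13, 8]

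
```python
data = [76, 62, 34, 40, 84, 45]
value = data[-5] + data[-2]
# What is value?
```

data has length 6. Negative index -5 maps to positive index 6 + (-5) = 1. data[1] = 62.
data has length 6. Negative index -2 maps to positive index 6 + (-2) = 4. data[4] = 84.
Sum: 62 + 84 = 146.

146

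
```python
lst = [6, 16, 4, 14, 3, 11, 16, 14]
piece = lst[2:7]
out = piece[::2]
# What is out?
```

lst has length 8. The slice lst[2:7] selects indices [2, 3, 4, 5, 6] (2->4, 3->14, 4->3, 5->11, 6->16), giving [4, 14, 3, 11, 16]. So piece = [4, 14, 3, 11, 16]. piece has length 5. The slice piece[::2] selects indices [0, 2, 4] (0->4, 2->3, 4->16), giving [4, 3, 16].

[4, 3, 16]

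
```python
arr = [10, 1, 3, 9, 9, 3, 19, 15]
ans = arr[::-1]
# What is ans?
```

arr has length 8. The slice arr[::-1] selects indices [7, 6, 5, 4, 3, 2, 1, 0] (7->15, 6->19, 5->3, 4->9, 3->9, 2->3, 1->1, 0->10), giving [15, 19, 3, 9, 9, 3, 1, 10].

[15, 19, 3, 9, 9, 3, 1, 10]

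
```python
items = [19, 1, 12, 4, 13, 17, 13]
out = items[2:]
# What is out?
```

items has length 7. The slice items[2:] selects indices [2, 3, 4, 5, 6] (2->12, 3->4, 4->13, 5->17, 6->13), giving [12, 4, 13, 17, 13].

[12, 4, 13, 17, 13]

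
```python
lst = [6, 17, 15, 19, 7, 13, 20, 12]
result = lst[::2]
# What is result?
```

lst has length 8. The slice lst[::2] selects indices [0, 2, 4, 6] (0->6, 2->15, 4->7, 6->20), giving [6, 15, 7, 20].

[6, 15, 7, 20]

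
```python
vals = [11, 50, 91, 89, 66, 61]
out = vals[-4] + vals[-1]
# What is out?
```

vals has length 6. Negative index -4 maps to positive index 6 + (-4) = 2. vals[2] = 91.
vals has length 6. Negative index -1 maps to positive index 6 + (-1) = 5. vals[5] = 61.
Sum: 91 + 61 = 152.

152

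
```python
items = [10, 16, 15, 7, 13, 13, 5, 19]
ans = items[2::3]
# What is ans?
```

items has length 8. The slice items[2::3] selects indices [2, 5] (2->15, 5->13), giving [15, 13].

[15, 13]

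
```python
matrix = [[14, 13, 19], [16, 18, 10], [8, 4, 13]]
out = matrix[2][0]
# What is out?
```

matrix[2] = [8, 4, 13]. Taking column 0 of that row yields 8.

8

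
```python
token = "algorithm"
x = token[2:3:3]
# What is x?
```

token has length 9. The slice token[2:3:3] selects indices [2] (2->'g'), giving 'g'.

'g'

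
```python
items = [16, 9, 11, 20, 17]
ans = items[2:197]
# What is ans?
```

items has length 5. The slice items[2:197] selects indices [2, 3, 4] (2->11, 3->20, 4->17), giving [11, 20, 17].

[11, 20, 17]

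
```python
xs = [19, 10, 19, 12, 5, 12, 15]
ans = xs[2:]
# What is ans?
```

xs has length 7. The slice xs[2:] selects indices [2, 3, 4, 5, 6] (2->19, 3->12, 4->5, 5->12, 6->15), giving [19, 12, 5, 12, 15].

[19, 12, 5, 12, 15]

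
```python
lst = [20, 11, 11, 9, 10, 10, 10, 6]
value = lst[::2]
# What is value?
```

lst has length 8. The slice lst[::2] selects indices [0, 2, 4, 6] (0->20, 2->11, 4->10, 6->10), giving [20, 11, 10, 10].

[20, 11, 10, 10]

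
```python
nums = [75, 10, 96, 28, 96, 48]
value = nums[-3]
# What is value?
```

nums has length 6. Negative index -3 maps to positive index 6 + (-3) = 3. nums[3] = 28.

28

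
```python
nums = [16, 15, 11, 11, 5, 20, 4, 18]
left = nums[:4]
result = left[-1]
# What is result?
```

nums has length 8. The slice nums[:4] selects indices [0, 1, 2, 3] (0->16, 1->15, 2->11, 3->11), giving [16, 15, 11, 11]. So left = [16, 15, 11, 11]. Then left[-1] = 11.

11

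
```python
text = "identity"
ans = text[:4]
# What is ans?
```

text has length 8. The slice text[:4] selects indices [0, 1, 2, 3] (0->'i', 1->'d', 2->'e', 3->'n'), giving 'iden'.

'iden'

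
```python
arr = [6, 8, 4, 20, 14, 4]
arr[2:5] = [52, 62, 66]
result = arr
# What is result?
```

arr starts as [6, 8, 4, 20, 14, 4] (length 6). The slice arr[2:5] covers indices [2, 3, 4] with values [4, 20, 14]. Replacing that slice with [52, 62, 66] (same length) produces [6, 8, 52, 62, 66, 4].

[6, 8, 52, 62, 66, 4]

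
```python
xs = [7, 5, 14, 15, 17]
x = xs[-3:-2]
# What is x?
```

xs has length 5. The slice xs[-3:-2] selects indices [2] (2->14), giving [14].

[14]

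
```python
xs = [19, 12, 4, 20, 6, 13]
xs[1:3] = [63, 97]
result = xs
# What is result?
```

xs starts as [19, 12, 4, 20, 6, 13] (length 6). The slice xs[1:3] covers indices [1, 2] with values [12, 4]. Replacing that slice with [63, 97] (same length) produces [19, 63, 97, 20, 6, 13].

[19, 63, 97, 20, 6, 13]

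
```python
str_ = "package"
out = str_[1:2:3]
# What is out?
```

str_ has length 7. The slice str_[1:2:3] selects indices [1] (1->'a'), giving 'a'.

'a'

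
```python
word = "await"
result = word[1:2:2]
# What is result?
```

word has length 5. The slice word[1:2:2] selects indices [1] (1->'w'), giving 'w'.

'w'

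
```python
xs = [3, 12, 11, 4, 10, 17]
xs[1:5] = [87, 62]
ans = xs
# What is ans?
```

xs starts as [3, 12, 11, 4, 10, 17] (length 6). The slice xs[1:5] covers indices [1, 2, 3, 4] with values [12, 11, 4, 10]. Replacing that slice with [87, 62] (different length) produces [3, 87, 62, 17].

[3, 87, 62, 17]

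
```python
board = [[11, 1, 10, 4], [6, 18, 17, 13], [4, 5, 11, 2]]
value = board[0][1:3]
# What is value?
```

board[0] = [11, 1, 10, 4]. board[0] has length 4. The slice board[0][1:3] selects indices [1, 2] (1->1, 2->10), giving [1, 10].

[1, 10]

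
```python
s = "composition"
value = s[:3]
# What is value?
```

s has length 11. The slice s[:3] selects indices [0, 1, 2] (0->'c', 1->'o', 2->'m'), giving 'com'.

'com'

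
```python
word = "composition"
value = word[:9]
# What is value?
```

word has length 11. The slice word[:9] selects indices [0, 1, 2, 3, 4, 5, 6, 7, 8] (0->'c', 1->'o', 2->'m', 3->'p', 4->'o', 5->'s', 6->'i', 7->'t', 8->'i'), giving 'compositi'.

'compositi'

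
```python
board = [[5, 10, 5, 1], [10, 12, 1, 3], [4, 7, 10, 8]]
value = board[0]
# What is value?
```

board has 3 rows. Row 0 is [5, 10, 5, 1].

[5, 10, 5, 1]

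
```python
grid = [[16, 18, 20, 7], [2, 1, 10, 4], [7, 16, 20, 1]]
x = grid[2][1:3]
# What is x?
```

grid[2] = [7, 16, 20, 1]. grid[2] has length 4. The slice grid[2][1:3] selects indices [1, 2] (1->16, 2->20), giving [16, 20].

[16, 20]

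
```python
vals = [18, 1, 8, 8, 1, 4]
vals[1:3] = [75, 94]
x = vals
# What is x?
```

vals starts as [18, 1, 8, 8, 1, 4] (length 6). The slice vals[1:3] covers indices [1, 2] with values [1, 8]. Replacing that slice with [75, 94] (same length) produces [18, 75, 94, 8, 1, 4].

[18, 75, 94, 8, 1, 4]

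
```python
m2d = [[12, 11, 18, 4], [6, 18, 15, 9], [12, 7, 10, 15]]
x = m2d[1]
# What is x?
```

m2d has 3 rows. Row 1 is [6, 18, 15, 9].

[6, 18, 15, 9]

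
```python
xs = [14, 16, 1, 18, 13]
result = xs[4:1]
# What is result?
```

xs has length 5. The slice xs[4:1] resolves to an empty index range, so the result is [].

[]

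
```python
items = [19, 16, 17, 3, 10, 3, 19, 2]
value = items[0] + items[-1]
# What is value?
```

items has length 8. items[0] = 19.
items has length 8. Negative index -1 maps to positive index 8 + (-1) = 7. items[7] = 2.
Sum: 19 + 2 = 21.

21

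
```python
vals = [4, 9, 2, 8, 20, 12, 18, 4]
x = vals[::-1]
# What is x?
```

vals has length 8. The slice vals[::-1] selects indices [7, 6, 5, 4, 3, 2, 1, 0] (7->4, 6->18, 5->12, 4->20, 3->8, 2->2, 1->9, 0->4), giving [4, 18, 12, 20, 8, 2, 9, 4].

[4, 18, 12, 20, 8, 2, 9, 4]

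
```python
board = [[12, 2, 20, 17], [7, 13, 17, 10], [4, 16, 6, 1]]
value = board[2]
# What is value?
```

board has 3 rows. Row 2 is [4, 16, 6, 1].

[4, 16, 6, 1]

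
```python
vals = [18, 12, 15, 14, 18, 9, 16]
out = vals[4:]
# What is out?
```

vals has length 7. The slice vals[4:] selects indices [4, 5, 6] (4->18, 5->9, 6->16), giving [18, 9, 16].

[18, 9, 16]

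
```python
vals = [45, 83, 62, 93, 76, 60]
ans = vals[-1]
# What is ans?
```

vals has length 6. Negative index -1 maps to positive index 6 + (-1) = 5. vals[5] = 60.

60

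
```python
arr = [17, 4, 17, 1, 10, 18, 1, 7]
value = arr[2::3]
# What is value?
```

arr has length 8. The slice arr[2::3] selects indices [2, 5] (2->17, 5->18), giving [17, 18].

[17, 18]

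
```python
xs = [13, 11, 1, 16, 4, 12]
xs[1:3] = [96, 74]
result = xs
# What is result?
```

xs starts as [13, 11, 1, 16, 4, 12] (length 6). The slice xs[1:3] covers indices [1, 2] with values [11, 1]. Replacing that slice with [96, 74] (same length) produces [13, 96, 74, 16, 4, 12].

[13, 96, 74, 16, 4, 12]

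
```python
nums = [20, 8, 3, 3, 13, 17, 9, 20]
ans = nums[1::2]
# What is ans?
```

nums has length 8. The slice nums[1::2] selects indices [1, 3, 5, 7] (1->8, 3->3, 5->17, 7->20), giving [8, 3, 17, 20].

[8, 3, 17, 20]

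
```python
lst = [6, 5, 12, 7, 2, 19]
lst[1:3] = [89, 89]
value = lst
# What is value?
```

lst starts as [6, 5, 12, 7, 2, 19] (length 6). The slice lst[1:3] covers indices [1, 2] with values [5, 12]. Replacing that slice with [89, 89] (same length) produces [6, 89, 89, 7, 2, 19].

[6, 89, 89, 7, 2, 19]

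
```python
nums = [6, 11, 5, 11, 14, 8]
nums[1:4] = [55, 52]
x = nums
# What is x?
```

nums starts as [6, 11, 5, 11, 14, 8] (length 6). The slice nums[1:4] covers indices [1, 2, 3] with values [11, 5, 11]. Replacing that slice with [55, 52] (different length) produces [6, 55, 52, 14, 8].

[6, 55, 52, 14, 8]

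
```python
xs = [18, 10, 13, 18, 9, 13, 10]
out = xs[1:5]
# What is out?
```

xs has length 7. The slice xs[1:5] selects indices [1, 2, 3, 4] (1->10, 2->13, 3->18, 4->9), giving [10, 13, 18, 9].

[10, 13, 18, 9]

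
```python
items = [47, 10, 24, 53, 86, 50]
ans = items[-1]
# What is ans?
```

items has length 6. Negative index -1 maps to positive index 6 + (-1) = 5. items[5] = 50.

50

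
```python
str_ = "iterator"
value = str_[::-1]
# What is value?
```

str_ has length 8. The slice str_[::-1] selects indices [7, 6, 5, 4, 3, 2, 1, 0] (7->'r', 6->'o', 5->'t', 4->'a', 3->'r', 2->'e', 1->'t', 0->'i'), giving 'rotareti'.

'rotareti'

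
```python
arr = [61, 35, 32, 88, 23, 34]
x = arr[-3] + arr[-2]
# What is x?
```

arr has length 6. Negative index -3 maps to positive index 6 + (-3) = 3. arr[3] = 88.
arr has length 6. Negative index -2 maps to positive index 6 + (-2) = 4. arr[4] = 23.
Sum: 88 + 23 = 111.

111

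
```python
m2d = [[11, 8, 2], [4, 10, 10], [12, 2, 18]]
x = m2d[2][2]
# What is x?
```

m2d[2] = [12, 2, 18]. Taking column 2 of that row yields 18.

18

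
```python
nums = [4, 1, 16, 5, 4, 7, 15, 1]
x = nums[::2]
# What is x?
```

nums has length 8. The slice nums[::2] selects indices [0, 2, 4, 6] (0->4, 2->16, 4->4, 6->15), giving [4, 16, 4, 15].

[4, 16, 4, 15]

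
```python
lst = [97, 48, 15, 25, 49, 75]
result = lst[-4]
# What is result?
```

lst has length 6. Negative index -4 maps to positive index 6 + (-4) = 2. lst[2] = 15.

15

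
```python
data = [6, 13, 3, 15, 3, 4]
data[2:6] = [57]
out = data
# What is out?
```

data starts as [6, 13, 3, 15, 3, 4] (length 6). The slice data[2:6] covers indices [2, 3, 4, 5] with values [3, 15, 3, 4]. Replacing that slice with [57] (different length) produces [6, 13, 57].

[6, 13, 57]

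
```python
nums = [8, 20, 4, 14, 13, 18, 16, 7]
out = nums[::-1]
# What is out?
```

nums has length 8. The slice nums[::-1] selects indices [7, 6, 5, 4, 3, 2, 1, 0] (7->7, 6->16, 5->18, 4->13, 3->14, 2->4, 1->20, 0->8), giving [7, 16, 18, 13, 14, 4, 20, 8].

[7, 16, 18, 13, 14, 4, 20, 8]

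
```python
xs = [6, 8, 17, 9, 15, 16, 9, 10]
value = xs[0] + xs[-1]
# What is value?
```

xs has length 8. xs[0] = 6.
xs has length 8. Negative index -1 maps to positive index 8 + (-1) = 7. xs[7] = 10.
Sum: 6 + 10 = 16.

16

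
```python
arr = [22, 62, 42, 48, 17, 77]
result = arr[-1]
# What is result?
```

arr has length 6. Negative index -1 maps to positive index 6 + (-1) = 5. arr[5] = 77.

77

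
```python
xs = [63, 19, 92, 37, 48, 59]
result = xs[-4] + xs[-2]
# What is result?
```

xs has length 6. Negative index -4 maps to positive index 6 + (-4) = 2. xs[2] = 92.
xs has length 6. Negative index -2 maps to positive index 6 + (-2) = 4. xs[4] = 48.
Sum: 92 + 48 = 140.

140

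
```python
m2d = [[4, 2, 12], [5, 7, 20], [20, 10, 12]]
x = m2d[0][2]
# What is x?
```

m2d[0] = [4, 2, 12]. Taking column 2 of that row yields 12.

12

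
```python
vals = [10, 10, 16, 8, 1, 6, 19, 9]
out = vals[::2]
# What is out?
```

vals has length 8. The slice vals[::2] selects indices [0, 2, 4, 6] (0->10, 2->16, 4->1, 6->19), giving [10, 16, 1, 19].

[10, 16, 1, 19]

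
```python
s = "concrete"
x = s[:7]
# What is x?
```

s has length 8. The slice s[:7] selects indices [0, 1, 2, 3, 4, 5, 6] (0->'c', 1->'o', 2->'n', 3->'c', 4->'r', 5->'e', 6->'t'), giving 'concret'.

'concret'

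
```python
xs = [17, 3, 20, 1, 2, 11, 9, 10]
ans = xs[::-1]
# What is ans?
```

xs has length 8. The slice xs[::-1] selects indices [7, 6, 5, 4, 3, 2, 1, 0] (7->10, 6->9, 5->11, 4->2, 3->1, 2->20, 1->3, 0->17), giving [10, 9, 11, 2, 1, 20, 3, 17].

[10, 9, 11, 2, 1, 20, 3, 17]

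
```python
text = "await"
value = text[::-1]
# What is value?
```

text has length 5. The slice text[::-1] selects indices [4, 3, 2, 1, 0] (4->'t', 3->'i', 2->'a', 1->'w', 0->'a'), giving 'tiawa'.

'tiawa'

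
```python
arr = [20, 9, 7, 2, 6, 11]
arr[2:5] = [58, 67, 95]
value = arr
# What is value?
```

arr starts as [20, 9, 7, 2, 6, 11] (length 6). The slice arr[2:5] covers indices [2, 3, 4] with values [7, 2, 6]. Replacing that slice with [58, 67, 95] (same length) produces [20, 9, 58, 67, 95, 11].

[20, 9, 58, 67, 95, 11]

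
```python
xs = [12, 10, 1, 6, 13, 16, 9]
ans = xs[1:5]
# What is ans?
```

xs has length 7. The slice xs[1:5] selects indices [1, 2, 3, 4] (1->10, 2->1, 3->6, 4->13), giving [10, 1, 6, 13].

[10, 1, 6, 13]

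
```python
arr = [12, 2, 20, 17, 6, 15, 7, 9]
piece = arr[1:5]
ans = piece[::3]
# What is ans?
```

arr has length 8. The slice arr[1:5] selects indices [1, 2, 3, 4] (1->2, 2->20, 3->17, 4->6), giving [2, 20, 17, 6]. So piece = [2, 20, 17, 6]. piece has length 4. The slice piece[::3] selects indices [0, 3] (0->2, 3->6), giving [2, 6].

[2, 6]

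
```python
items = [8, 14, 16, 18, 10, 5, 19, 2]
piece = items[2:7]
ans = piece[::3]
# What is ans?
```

items has length 8. The slice items[2:7] selects indices [2, 3, 4, 5, 6] (2->16, 3->18, 4->10, 5->5, 6->19), giving [16, 18, 10, 5, 19]. So piece = [16, 18, 10, 5, 19]. piece has length 5. The slice piece[::3] selects indices [0, 3] (0->16, 3->5), giving [16, 5].

[16, 5]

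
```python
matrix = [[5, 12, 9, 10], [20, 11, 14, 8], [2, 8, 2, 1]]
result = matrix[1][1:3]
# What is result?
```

matrix[1] = [20, 11, 14, 8]. matrix[1] has length 4. The slice matrix[1][1:3] selects indices [1, 2] (1->11, 2->14), giving [11, 14].

[11, 14]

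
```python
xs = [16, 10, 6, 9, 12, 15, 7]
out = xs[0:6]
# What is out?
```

xs has length 7. The slice xs[0:6] selects indices [0, 1, 2, 3, 4, 5] (0->16, 1->10, 2->6, 3->9, 4->12, 5->15), giving [16, 10, 6, 9, 12, 15].

[16, 10, 6, 9, 12, 15]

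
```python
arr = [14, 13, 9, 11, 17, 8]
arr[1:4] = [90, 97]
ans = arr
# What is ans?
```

arr starts as [14, 13, 9, 11, 17, 8] (length 6). The slice arr[1:4] covers indices [1, 2, 3] with values [13, 9, 11]. Replacing that slice with [90, 97] (different length) produces [14, 90, 97, 17, 8].

[14, 90, 97, 17, 8]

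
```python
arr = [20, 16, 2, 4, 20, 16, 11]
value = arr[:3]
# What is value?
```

arr has length 7. The slice arr[:3] selects indices [0, 1, 2] (0->20, 1->16, 2->2), giving [20, 16, 2].

[20, 16, 2]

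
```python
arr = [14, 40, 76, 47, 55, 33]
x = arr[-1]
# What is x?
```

arr has length 6. Negative index -1 maps to positive index 6 + (-1) = 5. arr[5] = 33.

33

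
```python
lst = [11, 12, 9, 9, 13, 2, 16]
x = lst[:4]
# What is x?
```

lst has length 7. The slice lst[:4] selects indices [0, 1, 2, 3] (0->11, 1->12, 2->9, 3->9), giving [11, 12, 9, 9].

[11, 12, 9, 9]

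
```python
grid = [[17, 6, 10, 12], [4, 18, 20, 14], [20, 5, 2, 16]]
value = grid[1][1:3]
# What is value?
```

grid[1] = [4, 18, 20, 14]. grid[1] has length 4. The slice grid[1][1:3] selects indices [1, 2] (1->18, 2->20), giving [18, 20].

[18, 20]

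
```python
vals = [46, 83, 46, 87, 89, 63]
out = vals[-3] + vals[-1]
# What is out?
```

vals has length 6. Negative index -3 maps to positive index 6 + (-3) = 3. vals[3] = 87.
vals has length 6. Negative index -1 maps to positive index 6 + (-1) = 5. vals[5] = 63.
Sum: 87 + 63 = 150.

150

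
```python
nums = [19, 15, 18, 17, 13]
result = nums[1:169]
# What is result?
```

nums has length 5. The slice nums[1:169] selects indices [1, 2, 3, 4] (1->15, 2->18, 3->17, 4->13), giving [15, 18, 17, 13].

[15, 18, 17, 13]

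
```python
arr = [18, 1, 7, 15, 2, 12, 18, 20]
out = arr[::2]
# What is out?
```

arr has length 8. The slice arr[::2] selects indices [0, 2, 4, 6] (0->18, 2->7, 4->2, 6->18), giving [18, 7, 2, 18].

[18, 7, 2, 18]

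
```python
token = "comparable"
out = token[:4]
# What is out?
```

token has length 10. The slice token[:4] selects indices [0, 1, 2, 3] (0->'c', 1->'o', 2->'m', 3->'p'), giving 'comp'.

'comp'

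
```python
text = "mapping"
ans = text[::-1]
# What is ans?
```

text has length 7. The slice text[::-1] selects indices [6, 5, 4, 3, 2, 1, 0] (6->'g', 5->'n', 4->'i', 3->'p', 2->'p', 1->'a', 0->'m'), giving 'gnippam'.

'gnippam'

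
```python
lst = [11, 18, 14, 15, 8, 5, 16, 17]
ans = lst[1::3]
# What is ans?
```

lst has length 8. The slice lst[1::3] selects indices [1, 4, 7] (1->18, 4->8, 7->17), giving [18, 8, 17].

[18, 8, 17]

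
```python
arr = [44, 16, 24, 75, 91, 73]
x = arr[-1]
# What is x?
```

arr has length 6. Negative index -1 maps to positive index 6 + (-1) = 5. arr[5] = 73.

73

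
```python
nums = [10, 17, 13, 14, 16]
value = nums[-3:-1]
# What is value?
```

nums has length 5. The slice nums[-3:-1] selects indices [2, 3] (2->13, 3->14), giving [13, 14].

[13, 14]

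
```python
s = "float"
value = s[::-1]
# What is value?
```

s has length 5. The slice s[::-1] selects indices [4, 3, 2, 1, 0] (4->'t', 3->'a', 2->'o', 1->'l', 0->'f'), giving 'taolf'.

'taolf'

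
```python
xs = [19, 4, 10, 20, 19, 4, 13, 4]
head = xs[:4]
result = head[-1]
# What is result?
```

xs has length 8. The slice xs[:4] selects indices [0, 1, 2, 3] (0->19, 1->4, 2->10, 3->20), giving [19, 4, 10, 20]. So head = [19, 4, 10, 20]. Then head[-1] = 20.

20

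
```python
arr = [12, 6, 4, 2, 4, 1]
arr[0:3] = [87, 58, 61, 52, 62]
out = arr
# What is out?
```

arr starts as [12, 6, 4, 2, 4, 1] (length 6). The slice arr[0:3] covers indices [0, 1, 2] with values [12, 6, 4]. Replacing that slice with [87, 58, 61, 52, 62] (different length) produces [87, 58, 61, 52, 62, 2, 4, 1].

[87, 58, 61, 52, 62, 2, 4, 1]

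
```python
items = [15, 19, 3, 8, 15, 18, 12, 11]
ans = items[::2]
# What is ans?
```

items has length 8. The slice items[::2] selects indices [0, 2, 4, 6] (0->15, 2->3, 4->15, 6->12), giving [15, 3, 15, 12].

[15, 3, 15, 12]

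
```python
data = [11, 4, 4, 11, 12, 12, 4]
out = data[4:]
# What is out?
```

data has length 7. The slice data[4:] selects indices [4, 5, 6] (4->12, 5->12, 6->4), giving [12, 12, 4].

[12, 12, 4]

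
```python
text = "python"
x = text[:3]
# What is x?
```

text has length 6. The slice text[:3] selects indices [0, 1, 2] (0->'p', 1->'y', 2->'t'), giving 'pyt'.

'pyt'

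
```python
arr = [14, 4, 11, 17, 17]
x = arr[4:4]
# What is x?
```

arr has length 5. The slice arr[4:4] resolves to an empty index range, so the result is [].

[]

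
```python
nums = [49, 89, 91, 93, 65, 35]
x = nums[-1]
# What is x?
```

nums has length 6. Negative index -1 maps to positive index 6 + (-1) = 5. nums[5] = 35.

35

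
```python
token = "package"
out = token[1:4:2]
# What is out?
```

token has length 7. The slice token[1:4:2] selects indices [1, 3] (1->'a', 3->'k'), giving 'ak'.

'ak'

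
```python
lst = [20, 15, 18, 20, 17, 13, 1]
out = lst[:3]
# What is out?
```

lst has length 7. The slice lst[:3] selects indices [0, 1, 2] (0->20, 1->15, 2->18), giving [20, 15, 18].

[20, 15, 18]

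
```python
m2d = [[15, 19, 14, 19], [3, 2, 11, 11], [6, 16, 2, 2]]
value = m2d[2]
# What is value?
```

m2d has 3 rows. Row 2 is [6, 16, 2, 2].

[6, 16, 2, 2]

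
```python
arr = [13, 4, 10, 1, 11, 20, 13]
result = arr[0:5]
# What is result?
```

arr has length 7. The slice arr[0:5] selects indices [0, 1, 2, 3, 4] (0->13, 1->4, 2->10, 3->1, 4->11), giving [13, 4, 10, 1, 11].

[13, 4, 10, 1, 11]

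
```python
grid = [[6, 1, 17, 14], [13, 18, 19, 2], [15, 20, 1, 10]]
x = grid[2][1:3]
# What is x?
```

grid[2] = [15, 20, 1, 10]. grid[2] has length 4. The slice grid[2][1:3] selects indices [1, 2] (1->20, 2->1), giving [20, 1].

[20, 1]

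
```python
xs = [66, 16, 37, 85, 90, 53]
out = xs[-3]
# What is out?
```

xs has length 6. Negative index -3 maps to positive index 6 + (-3) = 3. xs[3] = 85.

85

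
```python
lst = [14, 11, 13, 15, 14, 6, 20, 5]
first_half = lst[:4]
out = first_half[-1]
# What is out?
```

lst has length 8. The slice lst[:4] selects indices [0, 1, 2, 3] (0->14, 1->11, 2->13, 3->15), giving [14, 11, 13, 15]. So first_half = [14, 11, 13, 15]. Then first_half[-1] = 15.

15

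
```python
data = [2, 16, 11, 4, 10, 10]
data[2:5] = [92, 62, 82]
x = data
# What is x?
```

data starts as [2, 16, 11, 4, 10, 10] (length 6). The slice data[2:5] covers indices [2, 3, 4] with values [11, 4, 10]. Replacing that slice with [92, 62, 82] (same length) produces [2, 16, 92, 62, 82, 10].

[2, 16, 92, 62, 82, 10]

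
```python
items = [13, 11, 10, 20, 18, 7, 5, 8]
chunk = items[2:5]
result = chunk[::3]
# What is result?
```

items has length 8. The slice items[2:5] selects indices [2, 3, 4] (2->10, 3->20, 4->18), giving [10, 20, 18]. So chunk = [10, 20, 18]. chunk has length 3. The slice chunk[::3] selects indices [0] (0->10), giving [10].

[10]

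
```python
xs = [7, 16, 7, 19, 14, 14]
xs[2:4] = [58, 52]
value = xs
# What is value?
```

xs starts as [7, 16, 7, 19, 14, 14] (length 6). The slice xs[2:4] covers indices [2, 3] with values [7, 19]. Replacing that slice with [58, 52] (same length) produces [7, 16, 58, 52, 14, 14].

[7, 16, 58, 52, 14, 14]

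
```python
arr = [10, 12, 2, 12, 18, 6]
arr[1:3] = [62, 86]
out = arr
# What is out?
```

arr starts as [10, 12, 2, 12, 18, 6] (length 6). The slice arr[1:3] covers indices [1, 2] with values [12, 2]. Replacing that slice with [62, 86] (same length) produces [10, 62, 86, 12, 18, 6].

[10, 62, 86, 12, 18, 6]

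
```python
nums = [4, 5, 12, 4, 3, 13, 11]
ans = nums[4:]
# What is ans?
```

nums has length 7. The slice nums[4:] selects indices [4, 5, 6] (4->3, 5->13, 6->11), giving [3, 13, 11].

[3, 13, 11]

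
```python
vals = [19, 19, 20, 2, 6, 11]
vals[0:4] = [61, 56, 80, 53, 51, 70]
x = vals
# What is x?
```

vals starts as [19, 19, 20, 2, 6, 11] (length 6). The slice vals[0:4] covers indices [0, 1, 2, 3] with values [19, 19, 20, 2]. Replacing that slice with [61, 56, 80, 53, 51, 70] (different length) produces [61, 56, 80, 53, 51, 70, 6, 11].

[61, 56, 80, 53, 51, 70, 6, 11]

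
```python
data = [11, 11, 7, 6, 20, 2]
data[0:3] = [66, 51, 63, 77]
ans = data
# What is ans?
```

data starts as [11, 11, 7, 6, 20, 2] (length 6). The slice data[0:3] covers indices [0, 1, 2] with values [11, 11, 7]. Replacing that slice with [66, 51, 63, 77] (different length) produces [66, 51, 63, 77, 6, 20, 2].

[66, 51, 63, 77, 6, 20, 2]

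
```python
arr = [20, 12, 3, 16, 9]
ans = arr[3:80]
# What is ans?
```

arr has length 5. The slice arr[3:80] selects indices [3, 4] (3->16, 4->9), giving [16, 9].

[16, 9]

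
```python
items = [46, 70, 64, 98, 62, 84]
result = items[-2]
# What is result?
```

items has length 6. Negative index -2 maps to positive index 6 + (-2) = 4. items[4] = 62.

62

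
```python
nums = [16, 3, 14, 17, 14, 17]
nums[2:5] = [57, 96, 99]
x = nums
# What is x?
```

nums starts as [16, 3, 14, 17, 14, 17] (length 6). The slice nums[2:5] covers indices [2, 3, 4] with values [14, 17, 14]. Replacing that slice with [57, 96, 99] (same length) produces [16, 3, 57, 96, 99, 17].

[16, 3, 57, 96, 99, 17]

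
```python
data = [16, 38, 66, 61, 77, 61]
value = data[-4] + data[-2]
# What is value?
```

data has length 6. Negative index -4 maps to positive index 6 + (-4) = 2. data[2] = 66.
data has length 6. Negative index -2 maps to positive index 6 + (-2) = 4. data[4] = 77.
Sum: 66 + 77 = 143.

143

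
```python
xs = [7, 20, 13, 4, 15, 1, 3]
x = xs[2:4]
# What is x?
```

xs has length 7. The slice xs[2:4] selects indices [2, 3] (2->13, 3->4), giving [13, 4].

[13, 4]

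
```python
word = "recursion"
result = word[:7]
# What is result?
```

word has length 9. The slice word[:7] selects indices [0, 1, 2, 3, 4, 5, 6] (0->'r', 1->'e', 2->'c', 3->'u', 4->'r', 5->'s', 6->'i'), giving 'recursi'.

'recursi'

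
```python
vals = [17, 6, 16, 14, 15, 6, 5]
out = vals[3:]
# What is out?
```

vals has length 7. The slice vals[3:] selects indices [3, 4, 5, 6] (3->14, 4->15, 5->6, 6->5), giving [14, 15, 6, 5].

[14, 15, 6, 5]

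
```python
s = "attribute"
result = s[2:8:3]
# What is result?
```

s has length 9. The slice s[2:8:3] selects indices [2, 5] (2->'t', 5->'b'), giving 'tb'.

'tb'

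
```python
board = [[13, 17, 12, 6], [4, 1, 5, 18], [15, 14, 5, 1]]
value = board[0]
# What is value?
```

board has 3 rows. Row 0 is [13, 17, 12, 6].

[13, 17, 12, 6]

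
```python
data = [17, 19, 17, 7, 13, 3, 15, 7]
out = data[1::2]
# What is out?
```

data has length 8. The slice data[1::2] selects indices [1, 3, 5, 7] (1->19, 3->7, 5->3, 7->7), giving [19, 7, 3, 7].

[19, 7, 3, 7]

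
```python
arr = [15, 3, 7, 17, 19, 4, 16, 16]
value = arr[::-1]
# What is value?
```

arr has length 8. The slice arr[::-1] selects indices [7, 6, 5, 4, 3, 2, 1, 0] (7->16, 6->16, 5->4, 4->19, 3->17, 2->7, 1->3, 0->15), giving [16, 16, 4, 19, 17, 7, 3, 15].

[16, 16, 4, 19, 17, 7, 3, 15]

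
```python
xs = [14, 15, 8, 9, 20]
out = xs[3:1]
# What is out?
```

xs has length 5. The slice xs[3:1] resolves to an empty index range, so the result is [].

[]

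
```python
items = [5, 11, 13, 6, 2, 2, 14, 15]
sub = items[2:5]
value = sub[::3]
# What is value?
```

items has length 8. The slice items[2:5] selects indices [2, 3, 4] (2->13, 3->6, 4->2), giving [13, 6, 2]. So sub = [13, 6, 2]. sub has length 3. The slice sub[::3] selects indices [0] (0->13), giving [13].

[13]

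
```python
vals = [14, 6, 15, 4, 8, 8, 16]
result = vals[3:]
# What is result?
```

vals has length 7. The slice vals[3:] selects indices [3, 4, 5, 6] (3->4, 4->8, 5->8, 6->16), giving [4, 8, 8, 16].

[4, 8, 8, 16]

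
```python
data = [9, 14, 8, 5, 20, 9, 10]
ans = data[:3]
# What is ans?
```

data has length 7. The slice data[:3] selects indices [0, 1, 2] (0->9, 1->14, 2->8), giving [9, 14, 8].

[9, 14, 8]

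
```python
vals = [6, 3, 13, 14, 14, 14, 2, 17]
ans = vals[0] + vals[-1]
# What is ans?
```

vals has length 8. vals[0] = 6.
vals has length 8. Negative index -1 maps to positive index 8 + (-1) = 7. vals[7] = 17.
Sum: 6 + 17 = 23.

23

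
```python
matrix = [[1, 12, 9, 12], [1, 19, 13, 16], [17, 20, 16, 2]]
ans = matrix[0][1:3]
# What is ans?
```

matrix[0] = [1, 12, 9, 12]. matrix[0] has length 4. The slice matrix[0][1:3] selects indices [1, 2] (1->12, 2->9), giving [12, 9].

[12, 9]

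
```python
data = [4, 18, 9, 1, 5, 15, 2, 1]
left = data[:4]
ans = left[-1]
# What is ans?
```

data has length 8. The slice data[:4] selects indices [0, 1, 2, 3] (0->4, 1->18, 2->9, 3->1), giving [4, 18, 9, 1]. So left = [4, 18, 9, 1]. Then left[-1] = 1.

1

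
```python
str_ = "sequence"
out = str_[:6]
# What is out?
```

str_ has length 8. The slice str_[:6] selects indices [0, 1, 2, 3, 4, 5] (0->'s', 1->'e', 2->'q', 3->'u', 4->'e', 5->'n'), giving 'sequen'.

'sequen'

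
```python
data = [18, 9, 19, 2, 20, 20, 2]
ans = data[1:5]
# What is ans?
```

data has length 7. The slice data[1:5] selects indices [1, 2, 3, 4] (1->9, 2->19, 3->2, 4->20), giving [9, 19, 2, 20].

[9, 19, 2, 20]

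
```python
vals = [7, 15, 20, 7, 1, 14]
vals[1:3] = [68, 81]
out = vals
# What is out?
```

vals starts as [7, 15, 20, 7, 1, 14] (length 6). The slice vals[1:3] covers indices [1, 2] with values [15, 20]. Replacing that slice with [68, 81] (same length) produces [7, 68, 81, 7, 1, 14].

[7, 68, 81, 7, 1, 14]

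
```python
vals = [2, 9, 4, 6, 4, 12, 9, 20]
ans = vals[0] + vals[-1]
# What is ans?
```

vals has length 8. vals[0] = 2.
vals has length 8. Negative index -1 maps to positive index 8 + (-1) = 7. vals[7] = 20.
Sum: 2 + 20 = 22.

22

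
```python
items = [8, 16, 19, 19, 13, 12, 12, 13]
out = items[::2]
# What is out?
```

items has length 8. The slice items[::2] selects indices [0, 2, 4, 6] (0->8, 2->19, 4->13, 6->12), giving [8, 19, 13, 12].

[8, 19, 13, 12]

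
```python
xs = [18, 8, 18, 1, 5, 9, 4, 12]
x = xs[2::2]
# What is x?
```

xs has length 8. The slice xs[2::2] selects indices [2, 4, 6] (2->18, 4->5, 6->4), giving [18, 5, 4].

[18, 5, 4]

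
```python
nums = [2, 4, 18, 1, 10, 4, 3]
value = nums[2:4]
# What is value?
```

nums has length 7. The slice nums[2:4] selects indices [2, 3] (2->18, 3->1), giving [18, 1].

[18, 1]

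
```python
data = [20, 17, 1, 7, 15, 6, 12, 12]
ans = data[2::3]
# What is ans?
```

data has length 8. The slice data[2::3] selects indices [2, 5] (2->1, 5->6), giving [1, 6].

[1, 6]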